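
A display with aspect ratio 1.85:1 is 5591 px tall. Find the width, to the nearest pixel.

10343 px

5591 × 1.850 = 10343.35.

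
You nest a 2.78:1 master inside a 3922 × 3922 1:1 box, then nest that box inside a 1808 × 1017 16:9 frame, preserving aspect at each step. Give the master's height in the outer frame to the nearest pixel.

2.78:1 in 3922×3922: fills the width, so the master is 3922.00 × 1410.79.
1:1 in 1808×1017: fills the height, so the intermediate becomes 1017.00 × 1017.00 — a scale of ×0.2593.
The master scales with it: height 1410.79 × 0.2593 ≈ 365.83.

366 px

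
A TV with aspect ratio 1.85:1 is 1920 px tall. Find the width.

1920 × 1.850 = 3552.

3552 px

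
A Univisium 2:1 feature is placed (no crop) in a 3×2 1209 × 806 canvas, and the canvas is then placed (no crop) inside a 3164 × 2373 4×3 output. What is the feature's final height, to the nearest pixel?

Inside the 1209×806 canvas the feature is width-limited at 1209.00 × 604.50.
3×2 in 3164×2373: fills the width, so the intermediate becomes 3164.00 × 2109.33 — a scale of ×2.6170.
Applying the same ×2.6170: 604.50 → 1582.00.

1582 px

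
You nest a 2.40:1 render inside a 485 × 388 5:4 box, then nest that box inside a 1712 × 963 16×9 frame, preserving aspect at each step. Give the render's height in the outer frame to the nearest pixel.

First fit — 2.40:1 into 485×388 spans the width: 485.00 × 202.08.
5:4 in 1712×963: fills the height, so the intermediate becomes 1203.75 × 963.00 — a scale of ×2.4820.
The render scales with it: height 202.08 × 2.4820 ≈ 501.56.

502 px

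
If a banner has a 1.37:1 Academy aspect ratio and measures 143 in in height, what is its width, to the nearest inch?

Width = 143 × 1.370 = 195.91.

196 in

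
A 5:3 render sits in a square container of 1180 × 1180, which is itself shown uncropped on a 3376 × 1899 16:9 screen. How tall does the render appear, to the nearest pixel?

1139 px

Inside the 1180×1180 canvas the render is width-limited at 1180.00 × 708.00.
square in 3376×1899: fills the height, so the intermediate becomes 1899.00 × 1899.00 — a scale of ×1.6093.
So the render's height is 708.00 × 1.6093 ≈ 1139.40.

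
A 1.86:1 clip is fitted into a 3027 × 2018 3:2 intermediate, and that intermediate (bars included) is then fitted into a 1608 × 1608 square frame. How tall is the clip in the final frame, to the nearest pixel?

865 px

Inside the 3027×2018 canvas the clip is width-limited at 3027.00 × 1627.42.
Second fit — the 3:2 canvas into 1608×1608 spans the width: 1608.00 × 1072.00 (×0.5312 from 3027×2018).
Applying the same ×0.5312: 1627.42 → 864.52.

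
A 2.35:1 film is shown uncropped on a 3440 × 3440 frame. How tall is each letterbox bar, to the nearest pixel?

988 px

Since 2.350 > 1.000, the film is width-limited.
The film is 3440 / 2.350 ≈ 1463.83 px tall.
Leftover height: 3440 − 1463.83 = 1976.17 px → 988.09 each side.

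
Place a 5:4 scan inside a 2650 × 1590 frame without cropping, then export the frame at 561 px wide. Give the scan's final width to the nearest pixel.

Fitted into 2650×1590, the scan spans the height; its width is 1590 × 5/4 ≈ 1987.50 px.
The frame scales by 561/2650 = 0.2117; 1987.50 × 0.2117 ≈ 420.75 px.

421 px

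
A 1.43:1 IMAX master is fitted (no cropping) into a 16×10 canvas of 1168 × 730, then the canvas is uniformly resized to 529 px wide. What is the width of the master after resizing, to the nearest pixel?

In the 1168×730 frame the master fills the height: width = 730 × 1.430 ≈ 1043.90 px.
Resizing to 529 px wide multiplies everything by 0.4529: 1043.90 → 472.79 px.

473 px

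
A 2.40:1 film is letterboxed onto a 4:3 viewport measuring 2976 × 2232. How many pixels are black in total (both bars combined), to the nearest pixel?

2.40:1 (2.400) > 4:3 (1.333), so the film fills the width.
That makes the image 1240.0000 px tall (2976 / 2.400).
2232 − 1240.0000 = 992.0000 px of bars.
Across the 2976-px span: 992.0000 × 2976 ≈ 2952192 px.

2952192 pixels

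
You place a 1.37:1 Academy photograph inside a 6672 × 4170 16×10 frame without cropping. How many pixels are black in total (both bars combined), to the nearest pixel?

1.37:1 Academy (1.370) < 16×10 (1.600), so the photograph fills the height.
That makes the image 5712.9000 px wide (4170 × 1.370).
6672 − 5712.9000 = 959.1000 px of bars.
Bar area = 959.1000 × 4170 ≈ 3999447 px.

3999447 pixels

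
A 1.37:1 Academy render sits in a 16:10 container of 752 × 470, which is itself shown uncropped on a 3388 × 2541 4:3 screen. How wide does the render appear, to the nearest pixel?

Inside the 752×470 canvas the render is height-limited at 643.90 × 470.00.
The 16:10 canvas is width-limited in 3388×2541, giving 3388.00 × 2117.50; scale factor 4.5053.
The render scales with it: width 643.90 × 4.5053 ≈ 2900.97.

2901 px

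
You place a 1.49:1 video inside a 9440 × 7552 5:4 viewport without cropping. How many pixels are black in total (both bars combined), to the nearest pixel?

11483095 pixels

1.49:1 is wider than 5:4, so it spans the full width.
Content height = 9440 / 1.490 ≈ 6335.5705 px.
Leftover height: 7552 − 6335.5705 = 1216.4295 px.
That's 1216.4295 × 9440 ≈ 11483095 black pixels.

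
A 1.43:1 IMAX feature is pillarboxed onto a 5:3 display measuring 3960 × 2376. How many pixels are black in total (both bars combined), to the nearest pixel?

1336072 pixels

1.43:1 IMAX (1.430) < 5:3 (1.667), so the feature fills the height.
The feature is 2376 × 1.430 ≈ 3397.6800 px wide.
Leftover width: 3960 − 3397.6800 = 562.3200 px.
Bar area = 562.3200 × 2376 ≈ 1336072 px.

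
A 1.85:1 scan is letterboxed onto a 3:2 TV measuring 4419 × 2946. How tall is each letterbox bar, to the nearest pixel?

279 px

1.85:1 (1.850) > 3:2 (1.500), so the scan fills the width.
Content height = 4419 / 1.850 ≈ 2388.65 px.
Leftover height: 2946 − 2388.65 = 557.35 px → 278.68 each side.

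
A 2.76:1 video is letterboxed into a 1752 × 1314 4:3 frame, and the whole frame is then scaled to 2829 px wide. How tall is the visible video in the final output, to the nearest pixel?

1025 px

Fitted into 1752×1314, the video spans the width; its height is 1752 / 2.760 ≈ 634.78 px.
Scaling 1752 → 2829 is ×1.6147, so the height becomes 634.78 × 1.6147 ≈ 1025.00 px.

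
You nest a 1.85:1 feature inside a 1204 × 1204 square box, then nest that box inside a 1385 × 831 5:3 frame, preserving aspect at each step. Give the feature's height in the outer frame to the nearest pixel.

Inside the 1204×1204 canvas the feature is width-limited at 1204.00 × 650.81.
square in 1385×831: fills the height, so the intermediate becomes 831.00 × 831.00 — a scale of ×0.6902.
Applying the same ×0.6902: 650.81 → 449.19.

449 px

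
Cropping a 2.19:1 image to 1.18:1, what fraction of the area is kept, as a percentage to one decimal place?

Going from 2.19:1 to 1.18:1 means cutting width while keeping height.
(1.180)/(2.190) ≈ 0.539 of the area survives.

53.9%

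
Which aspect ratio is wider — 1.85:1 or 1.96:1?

1.85 and 1.96; 1.96 > 1.85.

1.96:1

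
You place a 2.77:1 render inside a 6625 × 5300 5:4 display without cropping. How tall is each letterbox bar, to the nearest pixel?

1454 px

2.77:1 (2.770) > 5:4 (1.250), so the render fills the width.
Content height = 6625 / 2.770 ≈ 2391.70 px.
Leftover height: 5300 − 2391.70 = 2908.30 px → 1454.15 each side.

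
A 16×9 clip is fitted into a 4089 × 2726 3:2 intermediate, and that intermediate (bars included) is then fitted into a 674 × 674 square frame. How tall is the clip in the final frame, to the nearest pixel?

Inside the 4089×2726 canvas the clip is width-limited at 4089.00 × 2300.06.
3:2 in 674×674: fills the width, so the intermediate becomes 674.00 × 449.33 — a scale of ×0.1648.
So the clip's height is 2300.06 × 0.1648 ≈ 379.12.

379 px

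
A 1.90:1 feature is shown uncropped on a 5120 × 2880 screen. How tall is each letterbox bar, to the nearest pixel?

1.90:1 (1.900) > 16×9 (1.778), so the feature fills the width.
The feature is 5120 / 1.900 ≈ 2694.74 px tall.
Black = 2880 − 2694.74 = 185.26 px, or 92.63 per bar.

93 px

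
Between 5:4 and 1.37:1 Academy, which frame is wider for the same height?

1.37:1 Academy

5:4 = 1.25 and 1.37; 1.37 > 1.25.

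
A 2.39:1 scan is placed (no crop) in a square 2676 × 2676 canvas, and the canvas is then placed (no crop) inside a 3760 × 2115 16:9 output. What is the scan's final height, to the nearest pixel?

First fit — 2.39:1 into 2676×2676 spans the width: 2676.00 × 1119.67.
Second fit — the square canvas into 3760×2115 spans the height: 2115.00 × 2115.00 (×0.7904 from 2676×2676).
The scan scales with it: height 1119.67 × 0.7904 ≈ 884.94.

885 px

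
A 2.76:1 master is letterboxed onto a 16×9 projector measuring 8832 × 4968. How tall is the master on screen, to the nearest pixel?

Since 2.760 > 1.778, the master is width-limited.
Content height = 8832 / 2.760 ≈ 3200.00 px.

3200 px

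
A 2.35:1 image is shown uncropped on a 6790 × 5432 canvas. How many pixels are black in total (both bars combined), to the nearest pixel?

2.35:1 is wider than 5:4, so it spans the full width.
The image is 6790 / 2.350 ≈ 2889.3617 px tall.
5432 − 2889.3617 = 2542.6383 px of bars.
Bar area = 2542.6383 × 6790 ≈ 17264514 px.

17264514 pixels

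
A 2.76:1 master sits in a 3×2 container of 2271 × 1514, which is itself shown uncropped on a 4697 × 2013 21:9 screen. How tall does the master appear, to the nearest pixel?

Inside the 2271×1514 canvas the master is width-limited at 2271.00 × 822.83.
3×2 in 4697×2013: fills the height, so the intermediate becomes 3019.50 × 2013.00 — a scale of ×1.3296.
So the master's height is 822.83 × 1.3296 ≈ 1094.02.

1094 px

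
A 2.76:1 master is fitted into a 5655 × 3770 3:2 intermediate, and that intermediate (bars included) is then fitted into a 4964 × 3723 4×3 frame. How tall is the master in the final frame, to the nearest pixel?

1799 px

2.76:1 in 5655×3770: fills the width, so the master is 5655.00 × 2048.91.
Second fit — the 3:2 canvas into 4964×3723 spans the width: 4964.00 × 3309.33 (×0.8778 from 5655×3770).
So the master's height is 2048.91 × 0.8778 ≈ 1798.55.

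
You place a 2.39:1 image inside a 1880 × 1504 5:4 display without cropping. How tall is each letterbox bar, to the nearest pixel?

359 px

2.39:1 is wider than 5:4, so it spans the full width.
The image is 1880 / 2.390 ≈ 786.61 px tall.
Black = 1504 − 786.61 = 717.39 px, or 358.69 per bar.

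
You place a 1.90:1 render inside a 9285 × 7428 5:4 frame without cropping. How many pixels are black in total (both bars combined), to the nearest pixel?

Since 1.900 > 1.250, the render is width-limited.
The render is 9285 / 1.900 ≈ 4886.8421 px tall.
7428 − 4886.8421 = 2541.1579 px of bars.
Across the 9285-px span: 2541.1579 × 9285 ≈ 23594651 px.

23594651 pixels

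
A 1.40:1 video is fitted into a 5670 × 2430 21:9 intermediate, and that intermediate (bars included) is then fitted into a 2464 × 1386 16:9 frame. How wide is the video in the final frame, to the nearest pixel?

1478 px

1.40:1 in 5670×2430: fills the height, so the video is 3402.00 × 2430.00.
The 21:9 canvas is width-limited in 2464×1386, giving 2464.00 × 1056.00; scale factor 0.4346.
So the video's width is 3402.00 × 0.4346 ≈ 1478.40.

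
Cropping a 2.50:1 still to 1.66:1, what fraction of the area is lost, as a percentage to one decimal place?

33.6%

Going from 2.50:1 to 1.66:1 means cutting width while keeping height.
Fraction kept = (1.660)/(2.500) ≈ 66.40%, so 33.60% is lost.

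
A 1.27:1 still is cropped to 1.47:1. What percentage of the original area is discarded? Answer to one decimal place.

13.6%

Going from 1.27:1 to 1.47:1 means cutting height while keeping width.
Area ratio = (1.270)/(1.470) = 86.39%; the remaining 13.61% is cropped out.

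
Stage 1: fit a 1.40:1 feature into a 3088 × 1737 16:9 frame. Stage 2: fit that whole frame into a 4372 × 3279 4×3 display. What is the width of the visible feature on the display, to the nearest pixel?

Inside the 3088×1737 canvas the feature is height-limited at 2431.80 × 1737.00.
The 16:9 canvas is width-limited in 4372×3279, giving 4372.00 × 2459.25; scale factor 1.4158.
Applying the same ×1.4158: 2431.80 → 3442.95.

3443 px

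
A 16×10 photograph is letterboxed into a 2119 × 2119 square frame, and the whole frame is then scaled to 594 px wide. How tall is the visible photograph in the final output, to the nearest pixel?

Fitted into 2119×2119, the photograph spans the width; its height is 2119 × 10/16 ≈ 1324.38 px.
Resizing to 594 px wide multiplies everything by 0.2803: 1324.38 → 371.25 px.

371 px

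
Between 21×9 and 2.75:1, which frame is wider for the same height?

21×9 = 2.333 and 2.75; 2.75 > 2.333.

2.75:1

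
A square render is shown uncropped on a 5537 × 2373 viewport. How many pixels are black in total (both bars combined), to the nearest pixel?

Since 1.000 < 2.333, the render is height-limited.
That makes the image 2373.0000 px wide (2373 × 1/1).
Leftover width: 5537 − 2373.0000 = 3164.0000 px.
That's 3164.0000 × 2373 ≈ 7508172 black pixels.

7508172 pixels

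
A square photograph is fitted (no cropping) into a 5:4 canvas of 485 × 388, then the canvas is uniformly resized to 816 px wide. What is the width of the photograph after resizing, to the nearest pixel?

At 485×388 the photograph is height-limited, so width = 388 × 1/1 ≈ 388.00 px.
Resizing to 816 px wide multiplies everything by 1.6825: 388.00 → 652.80 px.

653 px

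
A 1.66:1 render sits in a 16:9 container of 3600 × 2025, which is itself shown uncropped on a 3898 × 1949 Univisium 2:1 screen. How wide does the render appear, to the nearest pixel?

1.66:1 in 3600×2025: fills the height, so the render is 3361.50 × 2025.00.
Second fit — the 16:9 canvas into 3898×1949 spans the height: 3464.89 × 1949.00 (×0.9625 from 3600×2025).
Applying the same ×0.9625: 3361.50 → 3235.34.

3235 px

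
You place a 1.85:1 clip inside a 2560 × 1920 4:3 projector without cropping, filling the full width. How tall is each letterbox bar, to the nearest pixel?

268 px

That makes the image 1383.78 px tall (2560 / 1.850).
Black = 1920 − 1383.78 = 536.22 px, or 268.11 per bar.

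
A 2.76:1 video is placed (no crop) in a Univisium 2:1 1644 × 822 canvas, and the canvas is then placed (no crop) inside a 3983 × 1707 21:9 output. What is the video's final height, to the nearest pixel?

Inside the 1644×822 canvas the video is width-limited at 1644.00 × 595.65.
Univisium 2:1 in 3983×1707: fills the height, so the intermediate becomes 3414.00 × 1707.00 — a scale of ×2.0766.
The video scales with it: height 595.65 × 2.0766 ≈ 1236.96.

1237 px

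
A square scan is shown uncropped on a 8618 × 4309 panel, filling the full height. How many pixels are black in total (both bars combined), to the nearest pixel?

18567481 pixels

That makes the image 4309.0000 px wide (4309 × 1/1).
Black = 8618 − 4309.0000 = 4309.0000 px.
Bar area = 4309.0000 × 4309 ≈ 18567481 px.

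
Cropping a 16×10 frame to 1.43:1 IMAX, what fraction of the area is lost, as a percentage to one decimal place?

Going from 16×10 to 1.43:1 IMAX means cutting width while keeping height.
(1.430)/(1.600) ≈ 0.894 of the area survives, leaving 10.62% discarded.

10.6%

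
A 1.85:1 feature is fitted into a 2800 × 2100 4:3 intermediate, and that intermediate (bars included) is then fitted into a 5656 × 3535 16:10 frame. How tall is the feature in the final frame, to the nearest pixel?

First fit — 1.85:1 into 2800×2100 spans the width: 2800.00 × 1513.51.
Second fit — the 4:3 canvas into 5656×3535 spans the height: 4713.33 × 3535.00 (×1.6833 from 2800×2100).
So the feature's height is 1513.51 × 1.6833 ≈ 2547.75.

2548 px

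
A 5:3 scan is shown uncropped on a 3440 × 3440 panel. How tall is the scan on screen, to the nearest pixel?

5:3 (1.667) > square (1.000), so the scan fills the width.
Content height = 3440 × 3/5 ≈ 2064.00 px.

2064 px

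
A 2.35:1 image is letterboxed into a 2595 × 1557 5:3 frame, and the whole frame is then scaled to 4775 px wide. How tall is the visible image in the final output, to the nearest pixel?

2032 px

In the 2595×1557 frame the image fills the width: height = 2595 / 2.350 ≈ 1104.26 px.
Scaling 2595 → 4775 is ×1.8401, so the height becomes 1104.26 × 1.8401 ≈ 2031.91 px.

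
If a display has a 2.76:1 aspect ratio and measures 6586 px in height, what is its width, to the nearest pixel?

At 2.76:1, 6586 × 2.760 ≈ 18177.36.

18177 px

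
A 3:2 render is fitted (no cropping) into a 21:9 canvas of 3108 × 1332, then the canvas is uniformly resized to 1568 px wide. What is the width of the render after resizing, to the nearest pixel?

In the 3108×1332 frame the render fills the height: width = 1332 × 3/2 ≈ 1998.00 px.
Scaling 3108 → 1568 is ×0.5045, so the width becomes 1998.00 × 0.5045 ≈ 1008.00 px.

1008 px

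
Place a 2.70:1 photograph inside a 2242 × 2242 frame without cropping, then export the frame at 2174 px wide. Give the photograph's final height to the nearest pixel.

805 px

Fitted into 2242×2242, the photograph spans the width; its height is 2242 / 2.700 ≈ 830.37 px.
The frame scales by 2174/2242 = 0.9697; 830.37 × 0.9697 ≈ 805.19 px.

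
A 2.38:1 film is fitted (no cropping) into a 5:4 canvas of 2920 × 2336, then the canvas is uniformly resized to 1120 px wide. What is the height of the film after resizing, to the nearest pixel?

At 2920×2336 the film is width-limited, so height = 2920 / 2.380 ≈ 1226.89 px.
Scaling 2920 → 1120 is ×0.3836, so the height becomes 1226.89 × 0.3836 ≈ 470.59 px.

471 px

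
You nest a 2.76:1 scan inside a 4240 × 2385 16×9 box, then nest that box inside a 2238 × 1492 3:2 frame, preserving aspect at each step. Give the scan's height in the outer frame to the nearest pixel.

2.76:1 in 4240×2385: fills the width, so the scan is 4240.00 × 1536.23.
16×9 in 2238×1492: fills the width, so the intermediate becomes 2238.00 × 1258.88 — a scale of ×0.5278.
The scan scales with it: height 1536.23 × 0.5278 ≈ 810.87.

811 px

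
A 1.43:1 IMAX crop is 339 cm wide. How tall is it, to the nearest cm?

237 cm

339 / 1.430 = 237.06.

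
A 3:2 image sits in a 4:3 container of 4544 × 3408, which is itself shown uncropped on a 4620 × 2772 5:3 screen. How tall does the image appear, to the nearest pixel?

2464 px

3:2 in 4544×3408: fills the width, so the image is 4544.00 × 3029.33.
The 4:3 canvas is height-limited in 4620×2772, giving 3696.00 × 2772.00; scale factor 0.8134.
Applying the same ×0.8134: 3029.33 → 2464.00.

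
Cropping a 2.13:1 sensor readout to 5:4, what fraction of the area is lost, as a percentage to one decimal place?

The height stays; only width is cut (since 5:4 is narrower than 2.13:1).
Area ratio = (1.250)/(2.130) = 58.69%; the remaining 41.31% is cropped out.

41.3%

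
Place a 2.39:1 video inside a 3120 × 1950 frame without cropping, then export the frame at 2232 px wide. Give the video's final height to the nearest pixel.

934 px

At 3120×1950 the video is width-limited, so height = 3120 / 2.390 ≈ 1305.44 px.
Scaling 3120 → 2232 is ×0.7154, so the height becomes 1305.44 × 0.7154 ≈ 933.89 px.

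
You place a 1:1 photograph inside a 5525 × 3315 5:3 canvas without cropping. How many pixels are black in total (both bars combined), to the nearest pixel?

1:1 is narrower than 5:3, so it spans the full height.
That makes the image 3315.0000 px wide (3315 × 1/1).
5525 − 3315.0000 = 2210.0000 px of bars.
Bar area = 2210.0000 × 3315 ≈ 7326150 px.

7326150 pixels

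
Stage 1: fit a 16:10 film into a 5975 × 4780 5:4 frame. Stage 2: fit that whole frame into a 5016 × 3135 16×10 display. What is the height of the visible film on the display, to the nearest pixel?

2449 px

First fit — 16:10 into 5975×4780 spans the width: 5975.00 × 3734.38.
The 5:4 canvas is height-limited in 5016×3135, giving 3918.75 × 3135.00; scale factor 0.6559.
The film scales with it: height 3734.38 × 0.6559 ≈ 2449.22.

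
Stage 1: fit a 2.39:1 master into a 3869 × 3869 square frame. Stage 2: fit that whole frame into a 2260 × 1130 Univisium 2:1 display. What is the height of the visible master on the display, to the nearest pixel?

First fit — 2.39:1 into 3869×3869 spans the width: 3869.00 × 1618.83.
The square canvas is height-limited in 2260×1130, giving 1130.00 × 1130.00; scale factor 0.2921.
The master scales with it: height 1618.83 × 0.2921 ≈ 472.80.

473 px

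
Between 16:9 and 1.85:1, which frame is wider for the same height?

16:9 = 1.778 and 1.85; 1.85 > 1.778.

1.85:1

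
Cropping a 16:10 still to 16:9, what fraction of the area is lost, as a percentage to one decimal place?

Going from 16:10 to 16:9 means cutting height while keeping width.
Fraction kept = (1.600)/(1.778) ≈ 90.00%, so 10.00% is lost.

10.0%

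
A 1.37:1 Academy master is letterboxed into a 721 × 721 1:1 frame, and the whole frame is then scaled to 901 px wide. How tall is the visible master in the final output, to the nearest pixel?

658 px

In the 721×721 frame the master fills the width: height = 721 / 1.370 ≈ 526.28 px.
Resizing to 901 px wide multiplies everything by 1.2497: 526.28 → 657.66 px.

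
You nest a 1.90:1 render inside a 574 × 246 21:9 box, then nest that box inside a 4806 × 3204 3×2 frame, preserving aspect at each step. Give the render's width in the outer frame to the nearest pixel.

3913 px

1.90:1 in 574×246: fills the height, so the render is 467.40 × 246.00.
Second fit — the 21:9 canvas into 4806×3204 spans the width: 4806.00 × 2059.71 (×8.3728 from 574×246).
The render scales with it: width 467.40 × 8.3728 ≈ 3913.46.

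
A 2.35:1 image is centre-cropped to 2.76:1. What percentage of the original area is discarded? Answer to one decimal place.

2.76:1 is wider than 2.35:1, so the crop keeps the full width and trims the height.
Fraction kept = (2.350)/(2.760) ≈ 85.14%, so 14.86% is lost.

14.9%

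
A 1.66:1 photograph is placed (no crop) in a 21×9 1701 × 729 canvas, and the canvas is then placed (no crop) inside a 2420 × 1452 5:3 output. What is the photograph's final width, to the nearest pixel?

First fit — 1.66:1 into 1701×729 spans the height: 1210.14 × 729.00.
The 21×9 canvas is width-limited in 2420×1452, giving 2420.00 × 1037.14; scale factor 1.4227.
The photograph scales with it: width 1210.14 × 1.4227 ≈ 1721.66.

1722 px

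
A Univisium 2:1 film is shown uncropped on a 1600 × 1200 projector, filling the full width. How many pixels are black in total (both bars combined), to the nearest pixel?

Content height = 1600 × 1/2 ≈ 800.0000 px.
Leftover height: 1200 − 800.0000 = 400.0000 px.
Bar area = 400.0000 × 1600 ≈ 640000 px.

640000 pixels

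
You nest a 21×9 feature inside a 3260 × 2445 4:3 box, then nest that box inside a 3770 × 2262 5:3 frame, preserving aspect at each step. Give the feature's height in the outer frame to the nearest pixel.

1293 px

Inside the 3260×2445 canvas the feature is width-limited at 3260.00 × 1397.14.
The 4:3 canvas is height-limited in 3770×2262, giving 3016.00 × 2262.00; scale factor 0.9252.
Applying the same ×0.9252: 1397.14 → 1292.57.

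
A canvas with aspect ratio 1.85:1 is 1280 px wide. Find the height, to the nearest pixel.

1280 / 1.850 = 691.89.

692 px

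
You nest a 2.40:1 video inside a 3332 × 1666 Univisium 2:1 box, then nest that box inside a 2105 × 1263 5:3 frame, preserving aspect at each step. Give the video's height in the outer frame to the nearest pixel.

877 px

2.40:1 in 3332×1666: fills the width, so the video is 3332.00 × 1388.33.
Second fit — the Univisium 2:1 canvas into 2105×1263 spans the width: 2105.00 × 1052.50 (×0.6318 from 3332×1666).
Applying the same ×0.6318: 1388.33 → 877.08.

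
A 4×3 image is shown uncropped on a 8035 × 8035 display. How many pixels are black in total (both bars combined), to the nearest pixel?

4×3 (1.333) > 1:1 (1.000), so the image fills the width.
Content height = 8035 × 3/4 ≈ 6026.2500 px.
Black = 8035 − 6026.2500 = 2008.7500 px.
Bar area = 2008.7500 × 8035 ≈ 16140306 px.

16140306 pixels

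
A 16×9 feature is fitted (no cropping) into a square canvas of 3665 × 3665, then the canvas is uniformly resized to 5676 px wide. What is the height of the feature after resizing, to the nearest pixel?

3193 px

At 3665×3665 the feature is width-limited, so height = 3665 × 9/16 ≈ 2061.56 px.
The frame scales by 5676/3665 = 1.5487; 2061.56 × 1.5487 ≈ 3192.75 px.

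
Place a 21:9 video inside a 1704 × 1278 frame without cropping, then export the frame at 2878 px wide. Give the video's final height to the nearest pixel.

1233 px

In the 1704×1278 frame the video fills the width: height = 1704 × 9/21 ≈ 730.29 px.
Scaling 1704 → 2878 is ×1.6890, so the height becomes 730.29 × 1.6890 ≈ 1233.43 px.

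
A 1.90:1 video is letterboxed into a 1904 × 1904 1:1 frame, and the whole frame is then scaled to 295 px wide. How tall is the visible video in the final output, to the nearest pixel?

In the 1904×1904 frame the video fills the width: height = 1904 / 1.900 ≈ 1002.11 px.
Resizing to 295 px wide multiplies everything by 0.1549: 1002.11 → 155.26 px.

155 px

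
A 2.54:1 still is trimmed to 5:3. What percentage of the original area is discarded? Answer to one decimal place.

Going from 2.54:1 to 5:3 means cutting width while keeping height.
Area ratio = (1.667)/(2.540) = 65.62%; the remaining 34.38% is cropped out.

34.4%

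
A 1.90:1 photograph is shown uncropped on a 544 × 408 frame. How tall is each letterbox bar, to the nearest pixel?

61 px

1.90:1 (1.900) > 4×3 (1.333), so the photograph fills the width.
Content height = 544 / 1.900 ≈ 286.32 px.
Black = 408 − 286.32 = 121.68 px, or 60.84 per bar.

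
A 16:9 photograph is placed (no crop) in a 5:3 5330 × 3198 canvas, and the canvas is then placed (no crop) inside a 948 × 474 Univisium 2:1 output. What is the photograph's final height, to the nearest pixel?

444 px

First fit — 16:9 into 5330×3198 spans the width: 5330.00 × 2998.12.
The 5:3 canvas is height-limited in 948×474, giving 790.00 × 474.00; scale factor 0.1482.
Applying the same ×0.1482: 2998.12 → 444.38.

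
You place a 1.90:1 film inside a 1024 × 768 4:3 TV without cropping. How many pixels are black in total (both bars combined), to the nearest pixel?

234550 pixels

1.90:1 (1.900) > 4:3 (1.333), so the film fills the width.
That makes the image 538.9474 px tall (1024 / 1.900).
Leftover height: 768 − 538.9474 = 229.0526 px.
Across the 1024-px span: 229.0526 × 1024 ≈ 234550 px.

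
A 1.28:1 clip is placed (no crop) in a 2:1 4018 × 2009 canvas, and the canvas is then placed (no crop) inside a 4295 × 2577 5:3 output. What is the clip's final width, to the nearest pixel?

Inside the 4018×2009 canvas the clip is height-limited at 2571.52 × 2009.00.
Second fit — the 2:1 canvas into 4295×2577 spans the width: 4295.00 × 2147.50 (×1.0689 from 4018×2009).
The clip scales with it: width 2571.52 × 1.0689 ≈ 2748.80.

2749 px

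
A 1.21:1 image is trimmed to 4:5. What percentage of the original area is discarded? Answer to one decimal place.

4:5 is narrower than 1.21:1, so the crop keeps the full height and trims the width.
Area ratio = (0.800)/(1.210) = 66.12%; the remaining 33.88% is cropped out.

33.9%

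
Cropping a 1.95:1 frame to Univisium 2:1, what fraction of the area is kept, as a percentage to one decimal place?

97.5%

The width stays; only height is cut (since Univisium 2:1 is wider than 1.95:1).
Area ratio = (1.950)/(2.000) = 97.50% retained.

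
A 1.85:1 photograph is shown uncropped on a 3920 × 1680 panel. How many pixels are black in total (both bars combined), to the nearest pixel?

1364160 pixels

1.85:1 (1.850) < 21:9 (2.333), so the photograph fills the height.
That makes the image 3108.0000 px wide (1680 × 1.850).
Leftover width: 3920 − 3108.0000 = 812.0000 px.
Across the 1680-px span: 812.0000 × 1680 ≈ 1364160 px.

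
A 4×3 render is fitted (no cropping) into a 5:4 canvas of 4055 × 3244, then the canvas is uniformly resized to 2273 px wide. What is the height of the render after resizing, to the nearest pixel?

In the 4055×3244 frame the render fills the width: height = 4055 × 3/4 ≈ 3041.25 px.
Scaling 4055 → 2273 is ×0.5605, so the height becomes 3041.25 × 0.5605 ≈ 1704.75 px.

1705 px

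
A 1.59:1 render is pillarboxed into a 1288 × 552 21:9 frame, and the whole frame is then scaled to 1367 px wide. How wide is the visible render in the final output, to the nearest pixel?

932 px

At 1288×552 the render is height-limited, so width = 552 × 1.590 ≈ 877.68 px.
Scaling 1288 → 1367 is ×1.0613, so the width becomes 877.68 × 1.0613 ≈ 931.51 px.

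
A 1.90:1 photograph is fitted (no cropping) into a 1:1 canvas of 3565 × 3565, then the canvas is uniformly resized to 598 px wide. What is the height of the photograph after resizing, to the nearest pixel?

Fitted into 3565×3565, the photograph spans the width; its height is 3565 / 1.900 ≈ 1876.32 px.
The frame scales by 598/3565 = 0.1677; 1876.32 × 0.1677 ≈ 314.74 px.

315 px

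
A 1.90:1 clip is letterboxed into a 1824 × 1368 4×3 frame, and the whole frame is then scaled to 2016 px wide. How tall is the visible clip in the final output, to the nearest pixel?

1061 px

At 1824×1368 the clip is width-limited, so height = 1824 / 1.900 ≈ 960.00 px.
The frame scales by 2016/1824 = 1.1053; 960.00 × 1.1053 ≈ 1061.05 px.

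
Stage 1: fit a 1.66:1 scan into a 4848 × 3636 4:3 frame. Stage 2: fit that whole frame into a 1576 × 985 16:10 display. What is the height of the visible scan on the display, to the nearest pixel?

Inside the 4848×3636 canvas the scan is width-limited at 4848.00 × 2920.48.
The 4:3 canvas is height-limited in 1576×985, giving 1313.33 × 985.00; scale factor 0.2709.
Applying the same ×0.2709: 2920.48 → 791.16.

791 px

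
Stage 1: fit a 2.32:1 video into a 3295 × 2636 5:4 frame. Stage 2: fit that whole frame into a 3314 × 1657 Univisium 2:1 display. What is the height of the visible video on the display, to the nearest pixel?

893 px

2.32:1 in 3295×2636: fills the width, so the video is 3295.00 × 1420.26.
5:4 in 3314×1657: fills the height, so the intermediate becomes 2071.25 × 1657.00 — a scale of ×0.6286.
Applying the same ×0.6286: 1420.26 → 892.78.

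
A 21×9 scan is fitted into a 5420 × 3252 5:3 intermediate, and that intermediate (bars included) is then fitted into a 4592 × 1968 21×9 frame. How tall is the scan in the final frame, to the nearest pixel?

First fit — 21×9 into 5420×3252 spans the width: 5420.00 × 2322.86.
Second fit — the 5:3 canvas into 4592×1968 spans the height: 3280.00 × 1968.00 (×0.6052 from 5420×3252).
Applying the same ×0.6052: 2322.86 → 1405.71.

1406 px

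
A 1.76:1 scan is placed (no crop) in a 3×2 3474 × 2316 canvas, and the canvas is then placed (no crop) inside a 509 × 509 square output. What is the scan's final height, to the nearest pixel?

Inside the 3474×2316 canvas the scan is width-limited at 3474.00 × 1973.86.
The 3×2 canvas is width-limited in 509×509, giving 509.00 × 339.33; scale factor 0.1465.
Applying the same ×0.1465: 1973.86 → 289.20.

289 px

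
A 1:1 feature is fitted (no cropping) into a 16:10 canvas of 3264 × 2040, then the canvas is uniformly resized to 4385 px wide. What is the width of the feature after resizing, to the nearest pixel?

2741 px

Fitted into 3264×2040, the feature spans the height; its width is 2040 × 1/1 ≈ 2040.00 px.
The frame scales by 4385/3264 = 1.3434; 2040.00 × 1.3434 ≈ 2740.62 px.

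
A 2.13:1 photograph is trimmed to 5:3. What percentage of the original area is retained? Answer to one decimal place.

78.2%

Going from 2.13:1 to 5:3 means cutting width while keeping height.
(1.667)/(2.130) ≈ 0.782 of the area survives.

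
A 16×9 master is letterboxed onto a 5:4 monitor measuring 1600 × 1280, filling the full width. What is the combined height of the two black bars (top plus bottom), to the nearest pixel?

Content height = 1600 × 9/16 ≈ 900.00 px.
1280 − 900.00 = 380.00 px of bars.

380 px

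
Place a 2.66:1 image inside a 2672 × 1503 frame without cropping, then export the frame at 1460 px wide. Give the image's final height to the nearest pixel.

549 px

Fitted into 2672×1503, the image spans the width; its height is 2672 / 2.660 ≈ 1004.51 px.
Resizing to 1460 px wide multiplies everything by 0.5464: 1004.51 → 548.87 px.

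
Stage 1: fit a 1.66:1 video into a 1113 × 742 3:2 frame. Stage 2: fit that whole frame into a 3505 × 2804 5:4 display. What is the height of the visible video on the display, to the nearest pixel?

Inside the 1113×742 canvas the video is width-limited at 1113.00 × 670.48.
3:2 in 3505×2804: fills the width, so the intermediate becomes 3505.00 × 2336.67 — a scale of ×3.1491.
So the video's height is 670.48 × 3.1491 ≈ 2111.45.

2111 px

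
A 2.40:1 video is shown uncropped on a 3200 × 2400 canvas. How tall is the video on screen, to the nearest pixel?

1333 px

2.40:1 (2.400) > 4:3 (1.333), so the video fills the width.
Content height = 3200 / 2.400 ≈ 1333.33 px.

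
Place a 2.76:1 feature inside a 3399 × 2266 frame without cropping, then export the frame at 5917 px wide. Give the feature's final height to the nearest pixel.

2144 px

At 3399×2266 the feature is width-limited, so height = 3399 / 2.760 ≈ 1231.52 px.
Resizing to 5917 px wide multiplies everything by 1.7408: 1231.52 → 2143.84 px.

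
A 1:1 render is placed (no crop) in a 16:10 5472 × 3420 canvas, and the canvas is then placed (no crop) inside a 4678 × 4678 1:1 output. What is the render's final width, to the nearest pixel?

Inside the 5472×3420 canvas the render is height-limited at 3420.00 × 3420.00.
Second fit — the 16:10 canvas into 4678×4678 spans the width: 4678.00 × 2923.75 (×0.8549 from 5472×3420).
The render scales with it: width 3420.00 × 0.8549 ≈ 2923.75.

2924 px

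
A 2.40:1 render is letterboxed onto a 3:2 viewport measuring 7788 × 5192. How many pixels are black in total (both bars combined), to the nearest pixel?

15163236 pixels

2.40:1 (2.400) > 3:2 (1.500), so the render fills the width.
That makes the image 3245.0000 px tall (7788 / 2.400).
Black = 5192 − 3245.0000 = 1947.0000 px.
That's 1947.0000 × 7788 ≈ 15163236 black pixels.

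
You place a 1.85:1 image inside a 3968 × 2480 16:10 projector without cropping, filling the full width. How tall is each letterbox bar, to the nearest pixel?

That makes the image 2144.86 px tall (3968 / 1.850).
Black = 2480 − 2144.86 = 335.14 px, or 167.57 per bar.

168 px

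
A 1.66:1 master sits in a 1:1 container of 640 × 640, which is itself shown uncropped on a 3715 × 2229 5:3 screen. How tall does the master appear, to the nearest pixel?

First fit — 1.66:1 into 640×640 spans the width: 640.00 × 385.54.
Second fit — the 1:1 canvas into 3715×2229 spans the height: 2229.00 × 2229.00 (×3.4828 from 640×640).
So the master's height is 385.54 × 3.4828 ≈ 1342.77.

1343 px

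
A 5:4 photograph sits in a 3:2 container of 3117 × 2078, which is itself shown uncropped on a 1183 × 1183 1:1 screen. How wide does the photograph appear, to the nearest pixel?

5:4 in 3117×2078: fills the height, so the photograph is 2597.50 × 2078.00.
Second fit — the 3:2 canvas into 1183×1183 spans the width: 1183.00 × 788.67 (×0.3795 from 3117×2078).
The photograph scales with it: width 2597.50 × 0.3795 ≈ 985.83.

986 px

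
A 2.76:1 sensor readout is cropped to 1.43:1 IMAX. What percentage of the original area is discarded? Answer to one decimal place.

The height stays; only width is cut (since 1.43:1 IMAX is narrower than 2.76:1).
Fraction kept = (1.430)/(2.760) ≈ 51.81%, so 48.19% is lost.

48.2%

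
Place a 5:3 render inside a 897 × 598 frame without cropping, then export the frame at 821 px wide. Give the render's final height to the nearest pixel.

493 px

At 897×598 the render is width-limited, so height = 897 × 3/5 ≈ 538.20 px.
Scaling 897 → 821 is ×0.9153, so the height becomes 538.20 × 0.9153 ≈ 492.60 px.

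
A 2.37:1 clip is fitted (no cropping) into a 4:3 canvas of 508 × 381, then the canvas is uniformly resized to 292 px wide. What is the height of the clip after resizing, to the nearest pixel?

123 px

Fitted into 508×381, the clip spans the width; its height is 508 / 2.370 ≈ 214.35 px.
Scaling 508 → 292 is ×0.5748, so the height becomes 214.35 × 0.5748 ≈ 123.21 px.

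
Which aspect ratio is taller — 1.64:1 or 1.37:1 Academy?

1.64 and 1.37; 1.64 > 1.37. The smaller width-to-height ratio is the taller frame.

1.37:1 Academy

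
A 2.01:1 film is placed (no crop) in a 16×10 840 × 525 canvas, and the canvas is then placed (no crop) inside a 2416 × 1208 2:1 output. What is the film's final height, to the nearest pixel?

2.01:1 in 840×525: fills the width, so the film is 840.00 × 417.91.
Second fit — the 16×10 canvas into 2416×1208 spans the height: 1932.80 × 1208.00 (×2.3010 from 840×525).
The film scales with it: height 417.91 × 2.3010 ≈ 961.59.

962 px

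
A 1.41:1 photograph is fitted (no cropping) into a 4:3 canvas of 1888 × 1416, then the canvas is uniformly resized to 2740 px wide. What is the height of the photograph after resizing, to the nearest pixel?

At 1888×1416 the photograph is width-limited, so height = 1888 / 1.410 ≈ 1339.01 px.
Resizing to 2740 px wide multiplies everything by 1.4513: 1339.01 → 1943.26 px.

1943 px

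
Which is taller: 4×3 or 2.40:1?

4×3 = 1.333 and 2.4; 2.4 > 1.333. The smaller width-to-height ratio is the taller frame.

4×3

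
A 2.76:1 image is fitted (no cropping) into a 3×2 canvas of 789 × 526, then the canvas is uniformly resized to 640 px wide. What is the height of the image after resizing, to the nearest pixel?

232 px

At 789×526 the image is width-limited, so height = 789 / 2.760 ≈ 285.87 px.
The frame scales by 640/789 = 0.8112; 285.87 × 0.8112 ≈ 231.88 px.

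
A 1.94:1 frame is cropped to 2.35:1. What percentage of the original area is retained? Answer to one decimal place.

Going from 1.94:1 to 2.35:1 means cutting height while keeping width.
Fraction kept = (1.940)/(2.350) ≈ 82.55%.

82.6%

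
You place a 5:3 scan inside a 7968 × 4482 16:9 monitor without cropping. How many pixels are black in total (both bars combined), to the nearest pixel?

2232036 pixels

5:3 is narrower than 16:9, so it spans the full height.
Content width = 4482 × 5/3 ≈ 7470.0000 px.
Black = 7968 − 7470.0000 = 498.0000 px.
Across the 4482-px span: 498.0000 × 4482 ≈ 2232036 px.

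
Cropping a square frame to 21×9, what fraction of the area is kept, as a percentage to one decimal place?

42.9%

Going from square to 21×9 means cutting height while keeping width.
(1.000)/(2.333) ≈ 0.429 of the area survives.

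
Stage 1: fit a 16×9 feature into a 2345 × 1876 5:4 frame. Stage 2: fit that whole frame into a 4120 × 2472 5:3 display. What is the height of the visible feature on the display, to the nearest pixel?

1738 px

First fit — 16×9 into 2345×1876 spans the width: 2345.00 × 1319.06.
5:4 in 4120×2472: fills the height, so the intermediate becomes 3090.00 × 2472.00 — a scale of ×1.3177.
Applying the same ×1.3177: 1319.06 → 1738.12.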